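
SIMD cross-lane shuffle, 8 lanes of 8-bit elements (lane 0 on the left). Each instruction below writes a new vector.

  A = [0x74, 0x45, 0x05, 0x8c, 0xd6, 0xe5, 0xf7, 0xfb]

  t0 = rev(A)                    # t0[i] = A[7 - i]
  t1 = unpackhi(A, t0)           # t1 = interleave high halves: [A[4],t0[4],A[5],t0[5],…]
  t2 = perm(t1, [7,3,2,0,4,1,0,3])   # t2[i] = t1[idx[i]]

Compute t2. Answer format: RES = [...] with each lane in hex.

t0 = [0xfb, 0xf7, 0xe5, 0xd6, 0x8c, 0x05, 0x45, 0x74]
t1 = [0xd6, 0x8c, 0xe5, 0x05, 0xf7, 0x45, 0xfb, 0x74]
t2 = [0x74, 0x05, 0xe5, 0xd6, 0xf7, 0x8c, 0xd6, 0x05]

RES = [0x74, 0x05, 0xe5, 0xd6, 0xf7, 0x8c, 0xd6, 0x05]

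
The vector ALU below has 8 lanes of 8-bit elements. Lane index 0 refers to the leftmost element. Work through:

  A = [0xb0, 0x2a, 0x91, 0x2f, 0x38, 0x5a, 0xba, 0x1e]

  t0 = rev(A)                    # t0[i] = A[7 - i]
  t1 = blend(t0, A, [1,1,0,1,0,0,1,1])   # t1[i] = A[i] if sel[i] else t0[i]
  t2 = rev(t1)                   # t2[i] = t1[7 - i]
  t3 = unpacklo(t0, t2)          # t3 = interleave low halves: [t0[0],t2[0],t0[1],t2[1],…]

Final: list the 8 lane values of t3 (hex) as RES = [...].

RES = [ 0x1e  0x1e  0xba  0xba  0x5a  0x91  0x38  0x2f ]

→ t0 |1e|ba|5a|38|2f|91|2a|b0|
→ t1 |b0|2a|5a|2f|2f|91|ba|1e|
→ t2 |1e|ba|91|2f|2f|5a|2a|b0|
→ t3 |1e|1e|ba|ba|5a|91|38|2f|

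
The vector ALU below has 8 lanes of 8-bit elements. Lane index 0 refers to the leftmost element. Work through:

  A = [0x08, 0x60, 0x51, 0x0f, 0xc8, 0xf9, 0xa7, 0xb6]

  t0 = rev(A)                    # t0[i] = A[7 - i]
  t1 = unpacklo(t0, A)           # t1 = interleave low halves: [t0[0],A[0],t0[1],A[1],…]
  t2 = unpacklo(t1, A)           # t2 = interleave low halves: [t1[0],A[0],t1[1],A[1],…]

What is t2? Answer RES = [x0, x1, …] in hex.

RES = [ 0xb6  0x08  0x08  0x60  0xa7  0x51  0x60  0x0f ]

  t0: b6 a7 f9 c8 0f 51 60 08
  t1: b6 08 a7 60 f9 51 c8 0f
  t2: b6 08 08 60 a7 51 60 0f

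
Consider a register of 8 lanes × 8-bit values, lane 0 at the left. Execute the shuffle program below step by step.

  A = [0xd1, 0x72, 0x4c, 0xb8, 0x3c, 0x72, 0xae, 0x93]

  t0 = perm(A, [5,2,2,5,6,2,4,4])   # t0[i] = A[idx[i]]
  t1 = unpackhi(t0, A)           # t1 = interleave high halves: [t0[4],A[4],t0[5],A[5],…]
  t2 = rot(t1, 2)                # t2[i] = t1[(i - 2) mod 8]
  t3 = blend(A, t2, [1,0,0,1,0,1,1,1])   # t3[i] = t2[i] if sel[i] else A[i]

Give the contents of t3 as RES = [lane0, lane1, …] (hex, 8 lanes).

RES = [ 0x3c  0x72  0x4c  0x3c  0x3c  0x72  0x3c  0xae ]

  t0: 72 4c 4c 72 ae 4c 3c 3c
  t1: ae 3c 4c 72 3c ae 3c 93
  t2: 3c 93 ae 3c 4c 72 3c ae
  t3: 3c 72 4c 3c 3c 72 3c ae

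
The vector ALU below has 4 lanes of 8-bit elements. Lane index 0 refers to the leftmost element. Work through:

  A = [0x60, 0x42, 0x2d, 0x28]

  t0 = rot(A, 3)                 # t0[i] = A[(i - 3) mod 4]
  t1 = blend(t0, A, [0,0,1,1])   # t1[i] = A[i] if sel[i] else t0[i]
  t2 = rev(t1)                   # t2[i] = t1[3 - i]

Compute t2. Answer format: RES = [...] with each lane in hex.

RES = [ 0x28  0x2d  0x2d  0x42 ]

t0 = [0x42, 0x2d, 0x28, 0x60]
t1 = [0x42, 0x2d, 0x2d, 0x28]
t2 = [0x28, 0x2d, 0x2d, 0x42]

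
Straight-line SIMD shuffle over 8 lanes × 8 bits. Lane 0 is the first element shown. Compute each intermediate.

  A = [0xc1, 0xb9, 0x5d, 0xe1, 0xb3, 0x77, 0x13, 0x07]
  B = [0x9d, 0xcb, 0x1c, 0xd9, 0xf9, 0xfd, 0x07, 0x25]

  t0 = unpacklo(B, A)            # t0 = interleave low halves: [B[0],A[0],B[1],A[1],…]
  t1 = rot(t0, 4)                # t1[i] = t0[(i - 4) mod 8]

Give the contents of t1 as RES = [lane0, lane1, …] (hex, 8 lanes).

RES = [ 0x1c  0x5d  0xd9  0xe1  0x9d  0xc1  0xcb  0xb9 ]

→ t0 |9d|c1|cb|b9|1c|5d|d9|e1|
→ t1 |1c|5d|d9|e1|9d|c1|cb|b9|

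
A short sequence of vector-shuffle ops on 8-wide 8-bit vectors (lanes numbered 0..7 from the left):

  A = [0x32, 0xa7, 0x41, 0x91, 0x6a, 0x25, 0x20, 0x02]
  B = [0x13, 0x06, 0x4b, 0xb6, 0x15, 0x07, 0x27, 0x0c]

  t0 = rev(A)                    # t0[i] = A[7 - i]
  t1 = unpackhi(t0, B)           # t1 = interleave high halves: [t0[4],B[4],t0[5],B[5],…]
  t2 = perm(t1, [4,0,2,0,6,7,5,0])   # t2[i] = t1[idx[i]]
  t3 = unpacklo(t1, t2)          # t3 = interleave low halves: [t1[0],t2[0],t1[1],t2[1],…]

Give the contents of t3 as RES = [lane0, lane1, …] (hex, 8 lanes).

→ t0 |02|20|25|6a|91|41|a7|32|
→ t1 |91|15|41|07|a7|27|32|0c|
→ t2 |a7|91|41|91|32|0c|27|91|
→ t3 |91|a7|15|91|41|41|07|91|

RES = [0x91, 0xa7, 0x15, 0x91, 0x41, 0x41, 0x07, 0x91]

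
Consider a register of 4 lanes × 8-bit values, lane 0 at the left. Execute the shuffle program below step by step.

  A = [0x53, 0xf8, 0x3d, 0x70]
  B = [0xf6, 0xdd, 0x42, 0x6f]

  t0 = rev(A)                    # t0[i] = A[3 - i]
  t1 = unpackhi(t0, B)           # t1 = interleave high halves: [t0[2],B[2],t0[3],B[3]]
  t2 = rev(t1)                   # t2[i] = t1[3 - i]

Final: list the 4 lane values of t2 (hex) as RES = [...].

  t0: 70 3d f8 53
  t1: f8 42 53 6f
  t2: 6f 53 42 f8

RES = [ 0x6f  0x53  0x42  0xf8 ]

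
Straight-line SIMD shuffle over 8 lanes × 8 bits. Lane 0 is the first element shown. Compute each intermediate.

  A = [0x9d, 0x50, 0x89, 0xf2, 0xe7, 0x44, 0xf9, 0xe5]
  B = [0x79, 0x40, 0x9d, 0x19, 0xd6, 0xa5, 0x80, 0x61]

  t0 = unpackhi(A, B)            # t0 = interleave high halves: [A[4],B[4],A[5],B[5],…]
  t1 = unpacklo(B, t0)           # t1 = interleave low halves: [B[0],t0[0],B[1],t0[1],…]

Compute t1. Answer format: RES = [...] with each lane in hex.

RES = [0x79, 0xe7, 0x40, 0xd6, 0x9d, 0x44, 0x19, 0xa5]

t0 = [0xe7, 0xd6, 0x44, 0xa5, 0xf9, 0x80, 0xe5, 0x61]
t1 = [0x79, 0xe7, 0x40, 0xd6, 0x9d, 0x44, 0x19, 0xa5]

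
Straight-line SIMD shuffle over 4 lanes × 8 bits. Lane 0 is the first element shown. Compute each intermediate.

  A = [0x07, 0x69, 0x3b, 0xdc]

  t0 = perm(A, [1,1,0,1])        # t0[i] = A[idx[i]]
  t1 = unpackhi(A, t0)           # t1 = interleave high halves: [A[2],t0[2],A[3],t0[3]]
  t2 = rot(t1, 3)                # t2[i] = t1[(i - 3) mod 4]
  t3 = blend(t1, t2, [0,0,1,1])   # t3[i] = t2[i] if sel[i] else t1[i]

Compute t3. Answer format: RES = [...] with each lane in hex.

RES = [0x3b, 0x07, 0x69, 0x3b]

  t0: 69 69 07 69
  t1: 3b 07 dc 69
  t2: 07 dc 69 3b
  t3: 3b 07 69 3b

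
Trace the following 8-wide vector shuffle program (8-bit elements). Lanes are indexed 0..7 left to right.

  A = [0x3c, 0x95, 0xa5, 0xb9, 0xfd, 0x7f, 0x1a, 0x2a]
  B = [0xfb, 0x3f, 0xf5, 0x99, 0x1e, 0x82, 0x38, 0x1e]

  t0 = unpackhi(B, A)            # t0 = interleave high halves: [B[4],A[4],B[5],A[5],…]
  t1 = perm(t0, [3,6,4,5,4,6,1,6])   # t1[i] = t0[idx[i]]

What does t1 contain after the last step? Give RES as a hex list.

RES = [ 0x7f  0x1e  0x38  0x1a  0x38  0x1e  0xfd  0x1e ]

→ t0 |1e|fd|82|7f|38|1a|1e|2a|
→ t1 |7f|1e|38|1a|38|1e|fd|1e|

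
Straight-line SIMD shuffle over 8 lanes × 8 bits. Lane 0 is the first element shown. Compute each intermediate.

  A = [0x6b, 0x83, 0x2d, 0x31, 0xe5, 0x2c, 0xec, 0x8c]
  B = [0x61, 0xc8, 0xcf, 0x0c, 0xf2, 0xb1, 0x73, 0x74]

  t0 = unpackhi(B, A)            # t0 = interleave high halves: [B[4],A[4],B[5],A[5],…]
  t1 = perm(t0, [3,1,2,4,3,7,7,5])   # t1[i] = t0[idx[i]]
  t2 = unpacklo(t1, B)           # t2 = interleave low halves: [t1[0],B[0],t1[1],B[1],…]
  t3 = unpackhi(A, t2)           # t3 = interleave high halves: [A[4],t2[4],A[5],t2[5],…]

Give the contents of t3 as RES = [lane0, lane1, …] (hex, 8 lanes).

t0 = [0xf2, 0xe5, 0xb1, 0x2c, 0x73, 0xec, 0x74, 0x8c]
t1 = [0x2c, 0xe5, 0xb1, 0x73, 0x2c, 0x8c, 0x8c, 0xec]
t2 = [0x2c, 0x61, 0xe5, 0xc8, 0xb1, 0xcf, 0x73, 0x0c]
t3 = [0xe5, 0xb1, 0x2c, 0xcf, 0xec, 0x73, 0x8c, 0x0c]

RES = [0xe5, 0xb1, 0x2c, 0xcf, 0xec, 0x73, 0x8c, 0x0c]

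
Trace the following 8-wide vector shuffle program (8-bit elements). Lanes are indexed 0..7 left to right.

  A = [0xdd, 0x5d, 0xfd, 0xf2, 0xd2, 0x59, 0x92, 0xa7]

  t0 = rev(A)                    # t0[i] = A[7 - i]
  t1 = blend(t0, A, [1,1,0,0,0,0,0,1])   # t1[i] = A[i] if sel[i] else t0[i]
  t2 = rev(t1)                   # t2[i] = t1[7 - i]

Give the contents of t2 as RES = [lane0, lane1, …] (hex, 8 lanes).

RES = [ 0xa7  0x5d  0xfd  0xf2  0xd2  0x59  0x5d  0xdd ]

→ t0 |a7|92|59|d2|f2|fd|5d|dd|
→ t1 |dd|5d|59|d2|f2|fd|5d|a7|
→ t2 |a7|5d|fd|f2|d2|59|5d|dd|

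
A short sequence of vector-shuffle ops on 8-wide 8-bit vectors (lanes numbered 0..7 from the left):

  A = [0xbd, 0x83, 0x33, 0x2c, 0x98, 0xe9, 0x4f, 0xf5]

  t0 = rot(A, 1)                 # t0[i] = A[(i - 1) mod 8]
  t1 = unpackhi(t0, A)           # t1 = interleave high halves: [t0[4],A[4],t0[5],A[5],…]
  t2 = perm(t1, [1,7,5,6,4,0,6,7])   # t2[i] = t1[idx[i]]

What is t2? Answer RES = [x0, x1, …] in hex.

RES = [ 0x98  0xf5  0x4f  0x4f  0xe9  0x2c  0x4f  0xf5 ]

t0 = [0xf5, 0xbd, 0x83, 0x33, 0x2c, 0x98, 0xe9, 0x4f]
t1 = [0x2c, 0x98, 0x98, 0xe9, 0xe9, 0x4f, 0x4f, 0xf5]
t2 = [0x98, 0xf5, 0x4f, 0x4f, 0xe9, 0x2c, 0x4f, 0xf5]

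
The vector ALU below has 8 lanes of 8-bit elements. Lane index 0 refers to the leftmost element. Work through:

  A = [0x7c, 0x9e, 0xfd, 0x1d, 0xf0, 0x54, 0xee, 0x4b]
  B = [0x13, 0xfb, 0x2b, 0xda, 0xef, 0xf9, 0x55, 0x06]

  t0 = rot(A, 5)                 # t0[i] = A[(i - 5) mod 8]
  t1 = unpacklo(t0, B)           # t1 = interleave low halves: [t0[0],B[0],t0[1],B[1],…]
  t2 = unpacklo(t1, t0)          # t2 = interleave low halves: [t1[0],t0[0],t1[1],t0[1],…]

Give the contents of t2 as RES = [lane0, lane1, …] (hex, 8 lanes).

RES = [ 0x1d  0x1d  0x13  0xf0  0xf0  0x54  0xfb  0xee ]

t0 = [0x1d, 0xf0, 0x54, 0xee, 0x4b, 0x7c, 0x9e, 0xfd]
t1 = [0x1d, 0x13, 0xf0, 0xfb, 0x54, 0x2b, 0xee, 0xda]
t2 = [0x1d, 0x1d, 0x13, 0xf0, 0xf0, 0x54, 0xfb, 0xee]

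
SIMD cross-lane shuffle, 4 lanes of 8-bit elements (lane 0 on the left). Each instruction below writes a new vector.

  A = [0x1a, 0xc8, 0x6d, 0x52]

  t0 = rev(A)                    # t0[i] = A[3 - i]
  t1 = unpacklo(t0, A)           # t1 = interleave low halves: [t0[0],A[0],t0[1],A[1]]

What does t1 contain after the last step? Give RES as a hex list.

t0 = [0x52, 0x6d, 0xc8, 0x1a]
t1 = [0x52, 0x1a, 0x6d, 0xc8]

RES = [ 0x52  0x1a  0x6d  0xc8 ]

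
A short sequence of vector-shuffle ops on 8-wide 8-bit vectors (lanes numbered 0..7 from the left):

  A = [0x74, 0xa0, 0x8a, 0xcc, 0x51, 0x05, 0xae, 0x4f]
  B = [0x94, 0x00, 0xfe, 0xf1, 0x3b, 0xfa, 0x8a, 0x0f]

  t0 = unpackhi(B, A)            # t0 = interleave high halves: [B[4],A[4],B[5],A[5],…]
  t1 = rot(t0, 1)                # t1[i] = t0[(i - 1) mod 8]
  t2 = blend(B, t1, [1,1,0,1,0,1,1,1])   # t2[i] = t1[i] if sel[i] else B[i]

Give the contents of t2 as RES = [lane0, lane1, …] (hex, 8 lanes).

→ t0 |3b|51|fa|05|8a|ae|0f|4f|
→ t1 |4f|3b|51|fa|05|8a|ae|0f|
→ t2 |4f|3b|fe|fa|3b|8a|ae|0f|

RES = [ 0x4f  0x3b  0xfe  0xfa  0x3b  0x8a  0xae  0x0f ]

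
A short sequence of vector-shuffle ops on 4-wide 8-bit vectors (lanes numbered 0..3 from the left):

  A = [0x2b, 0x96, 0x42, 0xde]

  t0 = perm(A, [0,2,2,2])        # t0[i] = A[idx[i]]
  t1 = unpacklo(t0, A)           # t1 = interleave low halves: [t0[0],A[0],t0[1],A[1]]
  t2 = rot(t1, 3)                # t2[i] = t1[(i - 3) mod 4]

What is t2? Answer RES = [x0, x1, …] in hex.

t0 = [0x2b, 0x42, 0x42, 0x42]
t1 = [0x2b, 0x2b, 0x42, 0x96]
t2 = [0x2b, 0x42, 0x96, 0x2b]

RES = [0x2b, 0x42, 0x96, 0x2b]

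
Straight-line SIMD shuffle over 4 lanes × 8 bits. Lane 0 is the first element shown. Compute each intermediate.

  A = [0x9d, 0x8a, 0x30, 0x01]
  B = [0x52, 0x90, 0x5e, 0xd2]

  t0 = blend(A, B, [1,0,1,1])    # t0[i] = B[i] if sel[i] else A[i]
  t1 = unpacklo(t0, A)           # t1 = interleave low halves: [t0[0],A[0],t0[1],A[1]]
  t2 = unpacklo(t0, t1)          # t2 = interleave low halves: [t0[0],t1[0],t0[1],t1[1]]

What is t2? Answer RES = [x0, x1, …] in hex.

t0 = [0x52, 0x8a, 0x5e, 0xd2]
t1 = [0x52, 0x9d, 0x8a, 0x8a]
t2 = [0x52, 0x52, 0x8a, 0x9d]

RES = [ 0x52  0x52  0x8a  0x9d ]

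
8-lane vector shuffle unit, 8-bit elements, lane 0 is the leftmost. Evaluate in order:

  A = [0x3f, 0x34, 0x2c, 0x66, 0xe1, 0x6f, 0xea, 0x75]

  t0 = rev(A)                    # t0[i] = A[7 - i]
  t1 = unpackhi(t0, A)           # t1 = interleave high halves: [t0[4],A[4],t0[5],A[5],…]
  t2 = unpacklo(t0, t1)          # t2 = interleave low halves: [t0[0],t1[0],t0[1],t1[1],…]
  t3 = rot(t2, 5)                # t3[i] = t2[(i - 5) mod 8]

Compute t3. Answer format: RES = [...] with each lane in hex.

  t0: 75 ea 6f e1 66 2c 34 3f
  t1: 66 e1 2c 6f 34 ea 3f 75
  t2: 75 66 ea e1 6f 2c e1 6f
  t3: e1 6f 2c e1 6f 75 66 ea

RES = [0xe1, 0x6f, 0x2c, 0xe1, 0x6f, 0x75, 0x66, 0xea]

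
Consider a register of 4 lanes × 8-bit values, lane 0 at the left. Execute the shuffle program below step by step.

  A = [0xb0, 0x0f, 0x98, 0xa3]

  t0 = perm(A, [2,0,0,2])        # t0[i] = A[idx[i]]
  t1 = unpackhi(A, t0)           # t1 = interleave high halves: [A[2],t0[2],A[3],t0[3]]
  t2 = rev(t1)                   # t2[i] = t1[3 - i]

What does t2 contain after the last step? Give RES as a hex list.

t0 = [0x98, 0xb0, 0xb0, 0x98]
t1 = [0x98, 0xb0, 0xa3, 0x98]
t2 = [0x98, 0xa3, 0xb0, 0x98]

RES = [0x98, 0xa3, 0xb0, 0x98]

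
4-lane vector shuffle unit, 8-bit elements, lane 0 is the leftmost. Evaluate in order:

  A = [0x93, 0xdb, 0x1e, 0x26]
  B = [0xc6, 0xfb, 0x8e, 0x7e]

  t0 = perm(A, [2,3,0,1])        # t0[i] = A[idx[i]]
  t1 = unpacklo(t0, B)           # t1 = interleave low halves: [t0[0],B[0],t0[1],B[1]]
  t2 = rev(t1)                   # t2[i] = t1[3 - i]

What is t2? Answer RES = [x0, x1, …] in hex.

→ t0 |1e|26|93|db|
→ t1 |1e|c6|26|fb|
→ t2 |fb|26|c6|1e|

RES = [0xfb, 0x26, 0xc6, 0x1e]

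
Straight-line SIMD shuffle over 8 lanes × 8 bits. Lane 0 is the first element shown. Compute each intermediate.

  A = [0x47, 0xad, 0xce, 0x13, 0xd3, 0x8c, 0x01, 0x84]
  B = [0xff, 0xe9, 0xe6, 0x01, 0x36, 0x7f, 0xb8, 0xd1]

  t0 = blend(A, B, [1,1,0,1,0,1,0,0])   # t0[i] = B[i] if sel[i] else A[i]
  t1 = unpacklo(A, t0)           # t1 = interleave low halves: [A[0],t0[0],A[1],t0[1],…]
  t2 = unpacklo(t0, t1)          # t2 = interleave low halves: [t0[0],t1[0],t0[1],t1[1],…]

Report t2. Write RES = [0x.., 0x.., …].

RES = [ 0xff  0x47  0xe9  0xff  0xce  0xad  0x01  0xe9 ]

→ t0 |ff|e9|ce|01|d3|7f|01|84|
→ t1 |47|ff|ad|e9|ce|ce|13|01|
→ t2 |ff|47|e9|ff|ce|ad|01|e9|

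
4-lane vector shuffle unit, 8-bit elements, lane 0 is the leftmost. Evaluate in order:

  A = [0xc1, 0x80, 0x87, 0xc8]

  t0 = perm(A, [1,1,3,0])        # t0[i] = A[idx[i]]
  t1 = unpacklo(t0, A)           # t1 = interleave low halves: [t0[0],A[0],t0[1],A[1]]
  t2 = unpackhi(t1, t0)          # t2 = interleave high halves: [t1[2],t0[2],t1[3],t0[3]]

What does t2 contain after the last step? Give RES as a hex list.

  t0: 80 80 c8 c1
  t1: 80 c1 80 80
  t2: 80 c8 80 c1

RES = [ 0x80  0xc8  0x80  0xc1 ]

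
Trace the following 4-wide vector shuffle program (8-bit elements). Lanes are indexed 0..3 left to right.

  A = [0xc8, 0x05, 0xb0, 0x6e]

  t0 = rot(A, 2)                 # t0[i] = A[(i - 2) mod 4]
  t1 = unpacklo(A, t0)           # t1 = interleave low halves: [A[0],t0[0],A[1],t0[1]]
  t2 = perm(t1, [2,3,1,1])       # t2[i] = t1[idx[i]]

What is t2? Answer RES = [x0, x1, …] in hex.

RES = [ 0x05  0x6e  0xb0  0xb0 ]

t0 = [0xb0, 0x6e, 0xc8, 0x05]
t1 = [0xc8, 0xb0, 0x05, 0x6e]
t2 = [0x05, 0x6e, 0xb0, 0xb0]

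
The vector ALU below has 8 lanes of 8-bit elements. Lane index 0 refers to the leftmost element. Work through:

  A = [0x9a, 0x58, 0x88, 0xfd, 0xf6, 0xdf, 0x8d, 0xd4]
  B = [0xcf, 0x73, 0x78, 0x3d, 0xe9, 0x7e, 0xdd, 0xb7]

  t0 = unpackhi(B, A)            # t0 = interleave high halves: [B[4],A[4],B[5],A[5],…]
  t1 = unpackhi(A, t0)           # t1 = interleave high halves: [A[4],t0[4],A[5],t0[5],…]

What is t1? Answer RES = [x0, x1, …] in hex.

RES = [ 0xf6  0xdd  0xdf  0x8d  0x8d  0xb7  0xd4  0xd4 ]

  t0: e9 f6 7e df dd 8d b7 d4
  t1: f6 dd df 8d 8d b7 d4 d4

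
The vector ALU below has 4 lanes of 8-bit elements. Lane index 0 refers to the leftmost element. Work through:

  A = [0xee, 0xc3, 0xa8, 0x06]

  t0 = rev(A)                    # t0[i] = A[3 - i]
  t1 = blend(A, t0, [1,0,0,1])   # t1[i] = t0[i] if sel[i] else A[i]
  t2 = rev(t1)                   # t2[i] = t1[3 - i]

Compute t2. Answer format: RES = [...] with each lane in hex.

  t0: 06 a8 c3 ee
  t1: 06 c3 a8 ee
  t2: ee a8 c3 06

RES = [ 0xee  0xa8  0xc3  0x06 ]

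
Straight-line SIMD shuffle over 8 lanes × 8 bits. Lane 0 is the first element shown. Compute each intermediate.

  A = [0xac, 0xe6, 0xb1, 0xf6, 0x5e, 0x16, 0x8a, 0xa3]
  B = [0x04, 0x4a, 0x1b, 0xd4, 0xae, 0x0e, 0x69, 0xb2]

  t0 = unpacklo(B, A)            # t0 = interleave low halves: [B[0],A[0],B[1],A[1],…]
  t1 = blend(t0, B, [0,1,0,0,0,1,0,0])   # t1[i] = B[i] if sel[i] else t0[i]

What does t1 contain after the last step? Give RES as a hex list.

RES = [0x04, 0x4a, 0x4a, 0xe6, 0x1b, 0x0e, 0xd4, 0xf6]

→ t0 |04|ac|4a|e6|1b|b1|d4|f6|
→ t1 |04|4a|4a|e6|1b|0e|d4|f6|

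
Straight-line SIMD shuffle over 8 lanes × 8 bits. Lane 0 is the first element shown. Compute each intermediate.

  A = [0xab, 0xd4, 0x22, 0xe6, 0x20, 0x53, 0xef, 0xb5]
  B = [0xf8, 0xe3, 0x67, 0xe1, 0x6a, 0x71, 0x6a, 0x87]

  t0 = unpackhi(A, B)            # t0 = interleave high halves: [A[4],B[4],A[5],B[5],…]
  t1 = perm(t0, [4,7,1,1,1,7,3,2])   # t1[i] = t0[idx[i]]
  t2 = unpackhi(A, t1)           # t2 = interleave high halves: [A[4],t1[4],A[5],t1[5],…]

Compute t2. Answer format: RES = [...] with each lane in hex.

RES = [ 0x20  0x6a  0x53  0x87  0xef  0x71  0xb5  0x53 ]

t0 = [0x20, 0x6a, 0x53, 0x71, 0xef, 0x6a, 0xb5, 0x87]
t1 = [0xef, 0x87, 0x6a, 0x6a, 0x6a, 0x87, 0x71, 0x53]
t2 = [0x20, 0x6a, 0x53, 0x87, 0xef, 0x71, 0xb5, 0x53]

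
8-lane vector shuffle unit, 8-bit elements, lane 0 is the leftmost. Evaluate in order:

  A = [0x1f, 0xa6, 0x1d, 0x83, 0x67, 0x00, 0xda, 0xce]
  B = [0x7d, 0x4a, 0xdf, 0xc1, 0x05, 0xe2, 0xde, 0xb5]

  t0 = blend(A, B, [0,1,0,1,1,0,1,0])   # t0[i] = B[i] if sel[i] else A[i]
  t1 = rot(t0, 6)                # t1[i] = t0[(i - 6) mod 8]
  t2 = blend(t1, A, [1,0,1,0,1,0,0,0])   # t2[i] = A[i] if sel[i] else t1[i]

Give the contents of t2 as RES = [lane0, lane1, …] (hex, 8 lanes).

→ t0 |1f|4a|1d|c1|05|00|de|ce|
→ t1 |1d|c1|05|00|de|ce|1f|4a|
→ t2 |1f|c1|1d|00|67|ce|1f|4a|

RES = [0x1f, 0xc1, 0x1d, 0x00, 0x67, 0xce, 0x1f, 0x4a]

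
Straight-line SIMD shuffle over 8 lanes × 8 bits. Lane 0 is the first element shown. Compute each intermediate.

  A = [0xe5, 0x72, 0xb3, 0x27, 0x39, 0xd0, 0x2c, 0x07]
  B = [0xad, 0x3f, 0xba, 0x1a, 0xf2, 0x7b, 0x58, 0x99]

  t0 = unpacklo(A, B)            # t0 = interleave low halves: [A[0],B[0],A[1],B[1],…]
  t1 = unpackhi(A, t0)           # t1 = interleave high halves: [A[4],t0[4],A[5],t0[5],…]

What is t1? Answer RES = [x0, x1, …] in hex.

RES = [ 0x39  0xb3  0xd0  0xba  0x2c  0x27  0x07  0x1a ]

→ t0 |e5|ad|72|3f|b3|ba|27|1a|
→ t1 |39|b3|d0|ba|2c|27|07|1a|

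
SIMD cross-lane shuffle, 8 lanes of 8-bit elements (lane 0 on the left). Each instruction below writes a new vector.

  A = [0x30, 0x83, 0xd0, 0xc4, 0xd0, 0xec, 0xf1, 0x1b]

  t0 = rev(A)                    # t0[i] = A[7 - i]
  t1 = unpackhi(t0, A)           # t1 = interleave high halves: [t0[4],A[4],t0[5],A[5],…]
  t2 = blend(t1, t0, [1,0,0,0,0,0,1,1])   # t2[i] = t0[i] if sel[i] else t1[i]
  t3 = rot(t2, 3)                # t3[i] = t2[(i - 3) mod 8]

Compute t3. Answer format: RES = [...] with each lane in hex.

RES = [0xf1, 0x83, 0x30, 0x1b, 0xd0, 0xd0, 0xec, 0x83]

t0 = [0x1b, 0xf1, 0xec, 0xd0, 0xc4, 0xd0, 0x83, 0x30]
t1 = [0xc4, 0xd0, 0xd0, 0xec, 0x83, 0xf1, 0x30, 0x1b]
t2 = [0x1b, 0xd0, 0xd0, 0xec, 0x83, 0xf1, 0x83, 0x30]
t3 = [0xf1, 0x83, 0x30, 0x1b, 0xd0, 0xd0, 0xec, 0x83]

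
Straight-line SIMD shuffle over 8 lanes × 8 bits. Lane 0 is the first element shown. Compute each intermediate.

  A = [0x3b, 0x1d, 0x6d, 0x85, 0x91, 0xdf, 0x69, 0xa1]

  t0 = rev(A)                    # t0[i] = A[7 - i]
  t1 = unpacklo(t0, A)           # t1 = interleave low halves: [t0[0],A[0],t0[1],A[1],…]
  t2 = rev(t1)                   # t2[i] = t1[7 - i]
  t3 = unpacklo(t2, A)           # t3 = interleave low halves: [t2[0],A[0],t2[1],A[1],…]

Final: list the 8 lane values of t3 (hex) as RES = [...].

RES = [ 0x85  0x3b  0x91  0x1d  0x6d  0x6d  0xdf  0x85 ]

→ t0 |a1|69|df|91|85|6d|1d|3b|
→ t1 |a1|3b|69|1d|df|6d|91|85|
→ t2 |85|91|6d|df|1d|69|3b|a1|
→ t3 |85|3b|91|1d|6d|6d|df|85|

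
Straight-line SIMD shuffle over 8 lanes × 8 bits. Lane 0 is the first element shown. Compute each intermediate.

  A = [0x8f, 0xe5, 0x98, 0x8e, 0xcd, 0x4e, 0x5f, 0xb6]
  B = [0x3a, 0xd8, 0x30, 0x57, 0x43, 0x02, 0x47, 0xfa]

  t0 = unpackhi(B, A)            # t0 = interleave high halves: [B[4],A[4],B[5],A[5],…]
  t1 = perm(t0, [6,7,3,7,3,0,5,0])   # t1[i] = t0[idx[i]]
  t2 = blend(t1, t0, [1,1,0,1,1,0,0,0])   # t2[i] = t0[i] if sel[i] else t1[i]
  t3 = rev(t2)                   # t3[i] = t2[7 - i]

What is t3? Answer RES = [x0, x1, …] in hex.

  t0: 43 cd 02 4e 47 5f fa b6
  t1: fa b6 4e b6 4e 43 5f 43
  t2: 43 cd 4e 4e 47 43 5f 43
  t3: 43 5f 43 47 4e 4e cd 43

RES = [0x43, 0x5f, 0x43, 0x47, 0x4e, 0x4e, 0xcd, 0x43]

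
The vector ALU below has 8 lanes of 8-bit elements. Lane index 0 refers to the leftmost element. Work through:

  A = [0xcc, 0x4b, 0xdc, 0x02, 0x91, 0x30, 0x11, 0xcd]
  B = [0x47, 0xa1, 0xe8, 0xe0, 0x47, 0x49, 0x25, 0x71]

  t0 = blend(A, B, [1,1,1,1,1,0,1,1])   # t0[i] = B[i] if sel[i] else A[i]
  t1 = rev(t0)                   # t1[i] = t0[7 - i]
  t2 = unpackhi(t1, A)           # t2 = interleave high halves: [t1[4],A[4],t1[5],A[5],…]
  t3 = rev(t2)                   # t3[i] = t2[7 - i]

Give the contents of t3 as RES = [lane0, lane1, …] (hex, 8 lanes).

RES = [0xcd, 0x47, 0x11, 0xa1, 0x30, 0xe8, 0x91, 0xe0]

→ t0 |47|a1|e8|e0|47|30|25|71|
→ t1 |71|25|30|47|e0|e8|a1|47|
→ t2 |e0|91|e8|30|a1|11|47|cd|
→ t3 |cd|47|11|a1|30|e8|91|e0|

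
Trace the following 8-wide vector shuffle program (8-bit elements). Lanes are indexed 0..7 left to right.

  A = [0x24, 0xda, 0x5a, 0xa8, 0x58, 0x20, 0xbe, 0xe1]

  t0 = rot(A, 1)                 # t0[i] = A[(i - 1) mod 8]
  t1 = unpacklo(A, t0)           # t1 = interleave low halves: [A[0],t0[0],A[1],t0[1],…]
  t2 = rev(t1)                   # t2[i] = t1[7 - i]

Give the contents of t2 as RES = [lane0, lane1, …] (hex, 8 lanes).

RES = [0x5a, 0xa8, 0xda, 0x5a, 0x24, 0xda, 0xe1, 0x24]

t0 = [0xe1, 0x24, 0xda, 0x5a, 0xa8, 0x58, 0x20, 0xbe]
t1 = [0x24, 0xe1, 0xda, 0x24, 0x5a, 0xda, 0xa8, 0x5a]
t2 = [0x5a, 0xa8, 0xda, 0x5a, 0x24, 0xda, 0xe1, 0x24]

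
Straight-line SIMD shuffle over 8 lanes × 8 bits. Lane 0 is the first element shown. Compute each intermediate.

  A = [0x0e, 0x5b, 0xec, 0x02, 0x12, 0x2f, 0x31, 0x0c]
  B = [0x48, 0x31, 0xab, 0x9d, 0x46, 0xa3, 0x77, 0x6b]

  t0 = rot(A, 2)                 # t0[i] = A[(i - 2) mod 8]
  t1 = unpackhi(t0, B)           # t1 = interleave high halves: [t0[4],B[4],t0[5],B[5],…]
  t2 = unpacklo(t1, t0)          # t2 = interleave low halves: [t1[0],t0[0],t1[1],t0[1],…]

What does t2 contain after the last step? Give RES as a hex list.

RES = [0xec, 0x31, 0x46, 0x0c, 0x02, 0x0e, 0xa3, 0x5b]

→ t0 |31|0c|0e|5b|ec|02|12|2f|
→ t1 |ec|46|02|a3|12|77|2f|6b|
→ t2 |ec|31|46|0c|02|0e|a3|5b|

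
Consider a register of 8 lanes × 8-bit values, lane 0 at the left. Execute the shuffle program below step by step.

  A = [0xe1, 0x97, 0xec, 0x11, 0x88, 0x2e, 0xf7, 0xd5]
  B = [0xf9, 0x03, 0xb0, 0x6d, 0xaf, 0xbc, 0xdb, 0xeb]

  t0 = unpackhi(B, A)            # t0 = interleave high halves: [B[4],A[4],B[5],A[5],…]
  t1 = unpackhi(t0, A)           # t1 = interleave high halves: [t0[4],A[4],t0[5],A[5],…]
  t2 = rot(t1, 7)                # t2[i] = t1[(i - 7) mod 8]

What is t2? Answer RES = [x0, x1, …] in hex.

  t0: af 88 bc 2e db f7 eb d5
  t1: db 88 f7 2e eb f7 d5 d5
  t2: 88 f7 2e eb f7 d5 d5 db

RES = [0x88, 0xf7, 0x2e, 0xeb, 0xf7, 0xd5, 0xd5, 0xdb]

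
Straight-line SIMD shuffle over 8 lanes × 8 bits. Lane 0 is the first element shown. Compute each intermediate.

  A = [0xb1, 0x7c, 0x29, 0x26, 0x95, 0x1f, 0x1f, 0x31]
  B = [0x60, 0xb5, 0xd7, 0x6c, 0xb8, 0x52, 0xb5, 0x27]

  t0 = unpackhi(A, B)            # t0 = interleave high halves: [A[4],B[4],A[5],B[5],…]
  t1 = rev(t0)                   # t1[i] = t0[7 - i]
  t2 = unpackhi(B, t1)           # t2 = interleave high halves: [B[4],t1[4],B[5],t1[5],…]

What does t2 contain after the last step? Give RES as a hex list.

t0 = [0x95, 0xb8, 0x1f, 0x52, 0x1f, 0xb5, 0x31, 0x27]
t1 = [0x27, 0x31, 0xb5, 0x1f, 0x52, 0x1f, 0xb8, 0x95]
t2 = [0xb8, 0x52, 0x52, 0x1f, 0xb5, 0xb8, 0x27, 0x95]

RES = [0xb8, 0x52, 0x52, 0x1f, 0xb5, 0xb8, 0x27, 0x95]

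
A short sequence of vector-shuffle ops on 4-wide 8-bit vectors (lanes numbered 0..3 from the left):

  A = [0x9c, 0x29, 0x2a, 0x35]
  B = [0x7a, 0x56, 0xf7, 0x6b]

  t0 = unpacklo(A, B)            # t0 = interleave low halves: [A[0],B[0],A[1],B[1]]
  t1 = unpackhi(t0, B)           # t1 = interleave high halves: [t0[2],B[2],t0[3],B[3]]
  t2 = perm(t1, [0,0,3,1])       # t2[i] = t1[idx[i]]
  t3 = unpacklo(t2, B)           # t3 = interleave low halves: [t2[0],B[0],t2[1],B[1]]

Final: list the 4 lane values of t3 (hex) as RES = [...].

→ t0 |9c|7a|29|56|
→ t1 |29|f7|56|6b|
→ t2 |29|29|6b|f7|
→ t3 |29|7a|29|56|

RES = [ 0x29  0x7a  0x29  0x56 ]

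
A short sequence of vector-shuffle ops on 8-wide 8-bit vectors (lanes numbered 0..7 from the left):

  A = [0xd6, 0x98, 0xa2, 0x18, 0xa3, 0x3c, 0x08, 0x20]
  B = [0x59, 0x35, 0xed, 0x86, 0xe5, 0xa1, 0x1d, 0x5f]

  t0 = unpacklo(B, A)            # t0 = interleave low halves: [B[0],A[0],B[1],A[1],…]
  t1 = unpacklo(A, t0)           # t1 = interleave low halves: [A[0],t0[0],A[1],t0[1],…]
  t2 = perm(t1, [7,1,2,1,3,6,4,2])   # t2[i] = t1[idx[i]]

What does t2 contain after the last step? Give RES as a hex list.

  t0: 59 d6 35 98 ed a2 86 18
  t1: d6 59 98 d6 a2 35 18 98
  t2: 98 59 98 59 d6 18 a2 98

RES = [ 0x98  0x59  0x98  0x59  0xd6  0x18  0xa2  0x98 ]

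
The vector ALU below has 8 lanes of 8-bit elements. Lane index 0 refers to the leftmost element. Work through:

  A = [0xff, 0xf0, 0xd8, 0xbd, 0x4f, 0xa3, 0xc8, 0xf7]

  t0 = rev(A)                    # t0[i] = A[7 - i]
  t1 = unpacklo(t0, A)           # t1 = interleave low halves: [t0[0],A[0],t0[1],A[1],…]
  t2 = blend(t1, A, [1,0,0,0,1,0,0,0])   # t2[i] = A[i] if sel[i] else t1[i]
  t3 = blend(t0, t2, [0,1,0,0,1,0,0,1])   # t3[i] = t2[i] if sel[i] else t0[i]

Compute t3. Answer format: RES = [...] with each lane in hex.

RES = [0xf7, 0xff, 0xa3, 0x4f, 0x4f, 0xd8, 0xf0, 0xbd]

→ t0 |f7|c8|a3|4f|bd|d8|f0|ff|
→ t1 |f7|ff|c8|f0|a3|d8|4f|bd|
→ t2 |ff|ff|c8|f0|4f|d8|4f|bd|
→ t3 |f7|ff|a3|4f|4f|d8|f0|bd|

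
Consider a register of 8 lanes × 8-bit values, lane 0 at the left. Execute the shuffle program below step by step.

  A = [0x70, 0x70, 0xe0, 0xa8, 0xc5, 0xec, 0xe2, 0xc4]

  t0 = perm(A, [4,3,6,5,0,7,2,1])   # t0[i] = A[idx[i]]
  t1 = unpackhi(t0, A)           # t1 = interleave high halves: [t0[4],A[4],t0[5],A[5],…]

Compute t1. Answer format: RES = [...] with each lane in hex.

→ t0 |c5|a8|e2|ec|70|c4|e0|70|
→ t1 |70|c5|c4|ec|e0|e2|70|c4|

RES = [0x70, 0xc5, 0xc4, 0xec, 0xe0, 0xe2, 0x70, 0xc4]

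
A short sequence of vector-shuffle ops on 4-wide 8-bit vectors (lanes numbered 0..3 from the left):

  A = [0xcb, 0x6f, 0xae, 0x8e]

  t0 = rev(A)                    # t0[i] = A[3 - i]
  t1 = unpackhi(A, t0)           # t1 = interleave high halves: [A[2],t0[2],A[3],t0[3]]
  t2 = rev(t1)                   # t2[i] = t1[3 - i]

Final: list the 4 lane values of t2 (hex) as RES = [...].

RES = [ 0xcb  0x8e  0x6f  0xae ]

→ t0 |8e|ae|6f|cb|
→ t1 |ae|6f|8e|cb|
→ t2 |cb|8e|6f|ae|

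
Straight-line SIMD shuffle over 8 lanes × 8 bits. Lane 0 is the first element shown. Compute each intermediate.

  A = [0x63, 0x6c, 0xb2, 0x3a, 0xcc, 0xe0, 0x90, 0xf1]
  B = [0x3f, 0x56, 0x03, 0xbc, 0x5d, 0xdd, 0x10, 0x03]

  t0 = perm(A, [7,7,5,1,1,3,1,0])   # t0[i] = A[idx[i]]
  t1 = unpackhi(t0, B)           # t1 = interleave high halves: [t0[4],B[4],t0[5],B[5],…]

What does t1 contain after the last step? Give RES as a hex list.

  t0: f1 f1 e0 6c 6c 3a 6c 63
  t1: 6c 5d 3a dd 6c 10 63 03

RES = [0x6c, 0x5d, 0x3a, 0xdd, 0x6c, 0x10, 0x63, 0x03]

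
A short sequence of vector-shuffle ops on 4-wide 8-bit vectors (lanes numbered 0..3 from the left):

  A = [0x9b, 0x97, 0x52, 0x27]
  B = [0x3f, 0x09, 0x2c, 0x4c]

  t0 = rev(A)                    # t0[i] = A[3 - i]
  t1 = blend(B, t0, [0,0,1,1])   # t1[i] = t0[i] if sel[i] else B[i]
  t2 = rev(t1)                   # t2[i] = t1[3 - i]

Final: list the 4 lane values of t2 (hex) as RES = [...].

RES = [0x9b, 0x97, 0x09, 0x3f]

t0 = [0x27, 0x52, 0x97, 0x9b]
t1 = [0x3f, 0x09, 0x97, 0x9b]
t2 = [0x9b, 0x97, 0x09, 0x3f]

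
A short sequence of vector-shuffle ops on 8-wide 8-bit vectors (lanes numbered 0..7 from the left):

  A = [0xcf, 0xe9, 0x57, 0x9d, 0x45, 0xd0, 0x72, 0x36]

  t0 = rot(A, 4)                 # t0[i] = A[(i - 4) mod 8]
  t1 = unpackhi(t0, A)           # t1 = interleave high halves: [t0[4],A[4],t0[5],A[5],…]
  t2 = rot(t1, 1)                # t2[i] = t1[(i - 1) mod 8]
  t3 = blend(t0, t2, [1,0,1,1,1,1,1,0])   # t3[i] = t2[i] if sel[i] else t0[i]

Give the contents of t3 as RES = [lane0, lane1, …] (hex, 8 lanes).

RES = [0x36, 0xd0, 0x45, 0xe9, 0xd0, 0x57, 0x72, 0x9d]

→ t0 |45|d0|72|36|cf|e9|57|9d|
→ t1 |cf|45|e9|d0|57|72|9d|36|
→ t2 |36|cf|45|e9|d0|57|72|9d|
→ t3 |36|d0|45|e9|d0|57|72|9d|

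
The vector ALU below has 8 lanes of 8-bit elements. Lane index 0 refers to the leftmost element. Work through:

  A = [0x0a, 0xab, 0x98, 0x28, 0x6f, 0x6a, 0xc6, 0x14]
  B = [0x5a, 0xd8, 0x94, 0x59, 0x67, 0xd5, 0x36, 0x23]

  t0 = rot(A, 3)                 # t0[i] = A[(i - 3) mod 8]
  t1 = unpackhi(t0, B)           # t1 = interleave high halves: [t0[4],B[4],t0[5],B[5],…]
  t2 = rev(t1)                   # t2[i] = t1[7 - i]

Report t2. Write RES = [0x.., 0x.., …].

RES = [ 0x23  0x6f  0x36  0x28  0xd5  0x98  0x67  0xab ]

→ t0 |6a|c6|14|0a|ab|98|28|6f|
→ t1 |ab|67|98|d5|28|36|6f|23|
→ t2 |23|6f|36|28|d5|98|67|ab|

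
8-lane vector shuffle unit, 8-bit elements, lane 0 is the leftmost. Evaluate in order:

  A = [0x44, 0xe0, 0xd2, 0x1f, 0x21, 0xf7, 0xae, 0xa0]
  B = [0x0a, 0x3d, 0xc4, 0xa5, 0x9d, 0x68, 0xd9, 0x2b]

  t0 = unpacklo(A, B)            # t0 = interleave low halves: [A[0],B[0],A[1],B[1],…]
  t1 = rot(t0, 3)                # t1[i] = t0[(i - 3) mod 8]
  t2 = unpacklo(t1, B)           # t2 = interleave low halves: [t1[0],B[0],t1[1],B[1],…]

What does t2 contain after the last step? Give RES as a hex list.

RES = [0xc4, 0x0a, 0x1f, 0x3d, 0xa5, 0xc4, 0x44, 0xa5]

t0 = [0x44, 0x0a, 0xe0, 0x3d, 0xd2, 0xc4, 0x1f, 0xa5]
t1 = [0xc4, 0x1f, 0xa5, 0x44, 0x0a, 0xe0, 0x3d, 0xd2]
t2 = [0xc4, 0x0a, 0x1f, 0x3d, 0xa5, 0xc4, 0x44, 0xa5]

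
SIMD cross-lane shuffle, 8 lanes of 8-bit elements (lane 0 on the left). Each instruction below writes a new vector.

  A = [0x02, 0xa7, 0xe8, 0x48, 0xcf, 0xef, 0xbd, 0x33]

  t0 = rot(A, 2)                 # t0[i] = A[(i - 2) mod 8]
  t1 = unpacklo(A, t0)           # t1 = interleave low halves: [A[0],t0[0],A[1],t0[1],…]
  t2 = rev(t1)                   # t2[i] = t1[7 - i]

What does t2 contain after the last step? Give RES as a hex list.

RES = [0xa7, 0x48, 0x02, 0xe8, 0x33, 0xa7, 0xbd, 0x02]

  t0: bd 33 02 a7 e8 48 cf ef
  t1: 02 bd a7 33 e8 02 48 a7
  t2: a7 48 02 e8 33 a7 bd 02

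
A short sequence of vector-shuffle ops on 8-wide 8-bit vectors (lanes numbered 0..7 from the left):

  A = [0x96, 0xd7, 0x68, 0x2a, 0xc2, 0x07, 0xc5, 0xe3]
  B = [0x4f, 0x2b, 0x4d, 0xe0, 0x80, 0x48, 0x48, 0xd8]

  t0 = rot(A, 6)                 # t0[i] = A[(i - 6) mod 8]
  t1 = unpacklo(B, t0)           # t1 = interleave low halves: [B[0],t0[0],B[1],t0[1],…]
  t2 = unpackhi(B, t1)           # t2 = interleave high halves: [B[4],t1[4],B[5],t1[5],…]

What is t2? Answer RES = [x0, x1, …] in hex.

RES = [ 0x80  0x4d  0x48  0xc2  0x48  0xe0  0xd8  0x07 ]

t0 = [0x68, 0x2a, 0xc2, 0x07, 0xc5, 0xe3, 0x96, 0xd7]
t1 = [0x4f, 0x68, 0x2b, 0x2a, 0x4d, 0xc2, 0xe0, 0x07]
t2 = [0x80, 0x4d, 0x48, 0xc2, 0x48, 0xe0, 0xd8, 0x07]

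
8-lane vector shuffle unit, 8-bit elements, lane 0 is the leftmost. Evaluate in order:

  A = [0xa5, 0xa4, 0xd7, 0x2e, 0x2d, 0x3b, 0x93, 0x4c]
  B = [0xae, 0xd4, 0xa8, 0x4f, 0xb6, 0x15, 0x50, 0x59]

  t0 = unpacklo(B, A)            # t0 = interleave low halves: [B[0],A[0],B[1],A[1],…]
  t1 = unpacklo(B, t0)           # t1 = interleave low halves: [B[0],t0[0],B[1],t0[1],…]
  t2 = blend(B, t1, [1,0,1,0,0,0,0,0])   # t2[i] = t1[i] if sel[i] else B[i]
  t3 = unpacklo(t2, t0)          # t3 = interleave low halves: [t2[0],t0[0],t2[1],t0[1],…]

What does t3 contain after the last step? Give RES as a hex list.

RES = [ 0xae  0xae  0xd4  0xa5  0xd4  0xd4  0x4f  0xa4 ]

→ t0 |ae|a5|d4|a4|a8|d7|4f|2e|
→ t1 |ae|ae|d4|a5|a8|d4|4f|a4|
→ t2 |ae|d4|d4|4f|b6|15|50|59|
→ t3 |ae|ae|d4|a5|d4|d4|4f|a4|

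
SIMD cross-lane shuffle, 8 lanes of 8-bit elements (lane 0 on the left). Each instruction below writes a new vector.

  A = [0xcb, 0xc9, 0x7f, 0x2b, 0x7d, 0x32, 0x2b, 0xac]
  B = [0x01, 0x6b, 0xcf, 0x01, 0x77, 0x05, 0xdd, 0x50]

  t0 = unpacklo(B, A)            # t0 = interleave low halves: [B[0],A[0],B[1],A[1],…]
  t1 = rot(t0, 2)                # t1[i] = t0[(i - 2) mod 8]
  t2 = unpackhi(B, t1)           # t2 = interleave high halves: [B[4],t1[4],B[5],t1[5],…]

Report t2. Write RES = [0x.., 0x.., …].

RES = [ 0x77  0x6b  0x05  0xc9  0xdd  0xcf  0x50  0x7f ]

→ t0 |01|cb|6b|c9|cf|7f|01|2b|
→ t1 |01|2b|01|cb|6b|c9|cf|7f|
→ t2 |77|6b|05|c9|dd|cf|50|7f|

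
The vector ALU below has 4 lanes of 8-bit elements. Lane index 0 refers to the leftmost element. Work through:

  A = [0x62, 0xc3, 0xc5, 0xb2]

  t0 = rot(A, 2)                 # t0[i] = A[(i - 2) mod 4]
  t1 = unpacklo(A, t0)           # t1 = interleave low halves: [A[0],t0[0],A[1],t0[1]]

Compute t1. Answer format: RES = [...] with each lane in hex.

t0 = [0xc5, 0xb2, 0x62, 0xc3]
t1 = [0x62, 0xc5, 0xc3, 0xb2]

RES = [0x62, 0xc5, 0xc3, 0xb2]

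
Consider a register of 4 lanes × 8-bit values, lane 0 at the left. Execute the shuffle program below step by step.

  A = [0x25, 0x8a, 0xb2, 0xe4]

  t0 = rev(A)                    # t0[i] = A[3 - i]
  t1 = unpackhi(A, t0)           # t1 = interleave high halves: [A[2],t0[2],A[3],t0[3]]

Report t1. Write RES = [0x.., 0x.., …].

  t0: e4 b2 8a 25
  t1: b2 8a e4 25

RES = [ 0xb2  0x8a  0xe4  0x25 ]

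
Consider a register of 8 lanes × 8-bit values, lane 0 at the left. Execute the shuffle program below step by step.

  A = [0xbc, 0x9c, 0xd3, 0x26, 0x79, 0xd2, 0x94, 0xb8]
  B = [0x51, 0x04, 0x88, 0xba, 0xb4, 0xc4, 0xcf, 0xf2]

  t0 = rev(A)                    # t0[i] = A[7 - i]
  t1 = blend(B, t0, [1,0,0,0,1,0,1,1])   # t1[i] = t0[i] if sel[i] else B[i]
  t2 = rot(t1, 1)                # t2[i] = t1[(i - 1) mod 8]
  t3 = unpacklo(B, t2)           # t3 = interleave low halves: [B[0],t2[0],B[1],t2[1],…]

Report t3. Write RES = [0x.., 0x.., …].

RES = [0x51, 0xbc, 0x04, 0xb8, 0x88, 0x04, 0xba, 0x88]

t0 = [0xb8, 0x94, 0xd2, 0x79, 0x26, 0xd3, 0x9c, 0xbc]
t1 = [0xb8, 0x04, 0x88, 0xba, 0x26, 0xc4, 0x9c, 0xbc]
t2 = [0xbc, 0xb8, 0x04, 0x88, 0xba, 0x26, 0xc4, 0x9c]
t3 = [0x51, 0xbc, 0x04, 0xb8, 0x88, 0x04, 0xba, 0x88]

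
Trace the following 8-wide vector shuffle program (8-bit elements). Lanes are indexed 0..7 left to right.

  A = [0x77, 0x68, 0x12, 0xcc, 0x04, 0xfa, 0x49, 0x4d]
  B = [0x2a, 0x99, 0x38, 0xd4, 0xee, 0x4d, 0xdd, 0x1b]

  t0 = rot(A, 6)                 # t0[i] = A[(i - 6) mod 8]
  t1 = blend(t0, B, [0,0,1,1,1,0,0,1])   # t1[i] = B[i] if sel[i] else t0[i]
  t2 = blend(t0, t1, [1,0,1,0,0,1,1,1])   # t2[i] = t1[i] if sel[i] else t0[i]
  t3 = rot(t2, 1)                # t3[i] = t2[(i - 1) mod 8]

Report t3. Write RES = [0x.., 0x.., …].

→ t0 |12|cc|04|fa|49|4d|77|68|
→ t1 |12|cc|38|d4|ee|4d|77|1b|
→ t2 |12|cc|38|fa|49|4d|77|1b|
→ t3 |1b|12|cc|38|fa|49|4d|77|

RES = [ 0x1b  0x12  0xcc  0x38  0xfa  0x49  0x4d  0x77 ]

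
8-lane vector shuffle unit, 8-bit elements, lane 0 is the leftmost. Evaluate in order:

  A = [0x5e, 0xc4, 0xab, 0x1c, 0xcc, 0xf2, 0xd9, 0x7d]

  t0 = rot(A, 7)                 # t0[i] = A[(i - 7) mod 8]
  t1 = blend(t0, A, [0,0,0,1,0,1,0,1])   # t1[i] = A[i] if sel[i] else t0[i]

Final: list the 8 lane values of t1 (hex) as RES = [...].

→ t0 |c4|ab|1c|cc|f2|d9|7d|5e|
→ t1 |c4|ab|1c|1c|f2|f2|7d|7d|

RES = [0xc4, 0xab, 0x1c, 0x1c, 0xf2, 0xf2, 0x7d, 0x7d]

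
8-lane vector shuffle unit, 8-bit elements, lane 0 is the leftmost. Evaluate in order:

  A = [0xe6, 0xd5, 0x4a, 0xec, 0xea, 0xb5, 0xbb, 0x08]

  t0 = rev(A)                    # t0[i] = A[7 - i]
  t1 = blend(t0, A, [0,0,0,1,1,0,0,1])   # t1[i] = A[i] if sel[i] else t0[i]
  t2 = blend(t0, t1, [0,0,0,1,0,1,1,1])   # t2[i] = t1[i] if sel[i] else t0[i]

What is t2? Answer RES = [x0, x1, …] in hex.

→ t0 |08|bb|b5|ea|ec|4a|d5|e6|
→ t1 |08|bb|b5|ec|ea|4a|d5|08|
→ t2 |08|bb|b5|ec|ec|4a|d5|08|

RES = [ 0x08  0xbb  0xb5  0xec  0xec  0x4a  0xd5  0x08 ]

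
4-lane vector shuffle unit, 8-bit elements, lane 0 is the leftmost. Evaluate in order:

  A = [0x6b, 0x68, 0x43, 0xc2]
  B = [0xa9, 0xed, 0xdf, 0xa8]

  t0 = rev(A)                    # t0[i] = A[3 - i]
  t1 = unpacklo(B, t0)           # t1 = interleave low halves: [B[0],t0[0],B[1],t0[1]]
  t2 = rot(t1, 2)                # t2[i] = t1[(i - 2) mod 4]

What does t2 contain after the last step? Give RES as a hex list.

→ t0 |c2|43|68|6b|
→ t1 |a9|c2|ed|43|
→ t2 |ed|43|a9|c2|

RES = [ 0xed  0x43  0xa9  0xc2 ]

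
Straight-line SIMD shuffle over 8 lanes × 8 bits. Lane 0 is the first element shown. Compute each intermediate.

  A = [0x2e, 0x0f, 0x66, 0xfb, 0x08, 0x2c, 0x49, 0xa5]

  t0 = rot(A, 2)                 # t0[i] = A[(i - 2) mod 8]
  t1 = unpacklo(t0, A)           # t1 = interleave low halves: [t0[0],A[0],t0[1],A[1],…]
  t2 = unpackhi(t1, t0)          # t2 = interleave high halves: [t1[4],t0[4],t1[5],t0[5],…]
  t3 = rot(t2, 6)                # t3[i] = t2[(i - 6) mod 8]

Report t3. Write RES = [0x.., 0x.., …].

→ t0 |49|a5|2e|0f|66|fb|08|2c|
→ t1 |49|2e|a5|0f|2e|66|0f|fb|
→ t2 |2e|66|66|fb|0f|08|fb|2c|
→ t3 |66|fb|0f|08|fb|2c|2e|66|

RES = [ 0x66  0xfb  0x0f  0x08  0xfb  0x2c  0x2e  0x66 ]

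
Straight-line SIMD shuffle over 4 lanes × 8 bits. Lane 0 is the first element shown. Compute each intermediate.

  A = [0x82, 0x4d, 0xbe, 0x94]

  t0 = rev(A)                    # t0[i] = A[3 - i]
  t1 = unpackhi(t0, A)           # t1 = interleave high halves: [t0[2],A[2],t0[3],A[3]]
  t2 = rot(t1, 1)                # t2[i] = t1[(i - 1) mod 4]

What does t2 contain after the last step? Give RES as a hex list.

→ t0 |94|be|4d|82|
→ t1 |4d|be|82|94|
→ t2 |94|4d|be|82|

RES = [0x94, 0x4d, 0xbe, 0x82]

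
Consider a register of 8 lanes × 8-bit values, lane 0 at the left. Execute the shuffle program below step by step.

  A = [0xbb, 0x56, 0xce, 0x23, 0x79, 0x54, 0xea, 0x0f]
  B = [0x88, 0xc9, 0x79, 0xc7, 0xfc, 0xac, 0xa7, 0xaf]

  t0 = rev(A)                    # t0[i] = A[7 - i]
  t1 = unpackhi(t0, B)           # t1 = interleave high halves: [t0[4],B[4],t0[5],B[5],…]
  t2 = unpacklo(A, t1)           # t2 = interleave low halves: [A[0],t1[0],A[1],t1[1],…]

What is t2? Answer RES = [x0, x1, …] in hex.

  t0: 0f ea 54 79 23 ce 56 bb
  t1: 23 fc ce ac 56 a7 bb af
  t2: bb 23 56 fc ce ce 23 ac

RES = [0xbb, 0x23, 0x56, 0xfc, 0xce, 0xce, 0x23, 0xac]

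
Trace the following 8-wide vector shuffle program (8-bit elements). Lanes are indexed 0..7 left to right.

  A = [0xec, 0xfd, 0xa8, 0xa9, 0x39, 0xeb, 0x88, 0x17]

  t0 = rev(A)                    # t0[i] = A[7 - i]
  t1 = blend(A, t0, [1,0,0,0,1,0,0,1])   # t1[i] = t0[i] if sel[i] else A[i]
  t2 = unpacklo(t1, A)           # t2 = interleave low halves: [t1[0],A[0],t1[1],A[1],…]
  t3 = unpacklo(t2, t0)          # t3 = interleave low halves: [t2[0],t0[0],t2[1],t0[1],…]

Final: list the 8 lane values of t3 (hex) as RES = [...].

RES = [ 0x17  0x17  0xec  0x88  0xfd  0xeb  0xfd  0x39 ]

→ t0 |17|88|eb|39|a9|a8|fd|ec|
→ t1 |17|fd|a8|a9|a9|eb|88|ec|
→ t2 |17|ec|fd|fd|a8|a8|a9|a9|
→ t3 |17|17|ec|88|fd|eb|fd|39|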